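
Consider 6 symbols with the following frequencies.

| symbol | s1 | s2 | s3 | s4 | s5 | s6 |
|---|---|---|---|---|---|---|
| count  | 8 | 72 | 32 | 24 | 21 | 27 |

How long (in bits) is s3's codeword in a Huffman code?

Huffman merges, smallest pair first:
combine s1(8), s5(21) → 29
combine s4(24), s6(27) → 51
combine 29, s3(32) → 61
combine 51, 61 → 112
combine s2(72), 112 → 184
s3's leaf is at depth 3, giving a 3-bit codeword.

3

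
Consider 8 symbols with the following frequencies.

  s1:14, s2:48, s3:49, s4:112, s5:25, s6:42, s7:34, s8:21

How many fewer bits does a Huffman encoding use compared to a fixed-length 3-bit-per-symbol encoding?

Fixed-length: 3 bits × 345 symbols = 1035 bits.
Huffman merges:
combine s1(14), s8(21) → 35
combine s5(25), s7(34) → 59
combine 35, s6(42) → 77
combine s2(48), s3(49) → 97
combine 59, 77 → 136
combine 97, s4(112) → 209
combine 136, 209 → 345
Huffman total = 35 + 59 + 77 + 97 + 136 + 209 + 345 = 958 bits.
Saving = 1035 − 958 = 77 bits.

77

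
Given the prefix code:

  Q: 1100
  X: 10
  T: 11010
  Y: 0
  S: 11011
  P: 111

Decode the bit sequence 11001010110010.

Read left to right; each codeword is recognised as soon as it completes (prefix code):
  1100→Q | 10→X | 10→X | 1100→Q | 10→X
Decoded message: QXXQX

QXXQX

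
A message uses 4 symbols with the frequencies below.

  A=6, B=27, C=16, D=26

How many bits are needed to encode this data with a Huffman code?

145

Merge the two smallest weights repeatedly:
combine A(6), C(16) → 22
combine 22, D(26) → 48
combine B(27), 48 → 75
Total encoded bits = sum of merged weights = 22 + 48 + 75 = 145.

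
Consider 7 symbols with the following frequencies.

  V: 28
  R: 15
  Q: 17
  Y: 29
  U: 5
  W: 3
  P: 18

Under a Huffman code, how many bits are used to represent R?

3

Repeatedly merge the two smallest:
W(3) + U(5) → 8
8 + R(15) → 23
Q(17) + P(18) → 35
23 + V(28) → 51
Y(29) + 35 → 64
51 + 64 → 115
R sits 3 levels below the root, so its codeword is 3 bits.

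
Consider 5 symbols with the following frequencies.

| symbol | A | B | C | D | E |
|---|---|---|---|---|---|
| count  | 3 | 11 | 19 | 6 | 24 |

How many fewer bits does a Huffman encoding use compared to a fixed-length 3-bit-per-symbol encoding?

Fixed-length: 3 bits × 63 symbols = 189 bits.
Huffman merges:
combine A(3), D(6) → 9
combine 9, B(11) → 20
combine C(19), 20 → 39
combine E(24), 39 → 63
Huffman total = 9 + 20 + 39 + 63 = 131 bits.
Saving = 189 − 131 = 58 bits.

58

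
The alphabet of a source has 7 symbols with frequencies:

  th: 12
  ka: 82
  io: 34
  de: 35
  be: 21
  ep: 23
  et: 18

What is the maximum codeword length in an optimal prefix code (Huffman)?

Merge the two lowest-weight nodes at each step:
merge th(12) and et(18): 30
merge be(21) and ep(23): 44
merge 30 and io(34): 64
merge de(35) and 44: 79
merge 64 and 79: 143
merge ka(82) and 143: 225
The first pair merged (th, et) ends up deepest, at depth 4.

4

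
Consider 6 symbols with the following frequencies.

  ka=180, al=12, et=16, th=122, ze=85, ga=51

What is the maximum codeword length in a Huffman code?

5

Merge the two lowest-weight nodes at each step:
combine al(12), et(16) → 28
combine 28, ga(51) → 79
combine 79, ze(85) → 164
combine th(122), 164 → 286
combine ka(180), 286 → 466
The rarest symbols sit at the bottom; the longest codeword is 5 bits.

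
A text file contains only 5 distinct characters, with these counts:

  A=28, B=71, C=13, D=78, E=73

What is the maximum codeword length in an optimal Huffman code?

3

Merge the two lowest-weight nodes at each step:
combine C(13), A(28) → 41
combine 41, B(71) → 112
combine E(73), D(78) → 151
combine 112, 151 → 263
The rarest symbols sit at the bottom; the longest codeword is 3 bits.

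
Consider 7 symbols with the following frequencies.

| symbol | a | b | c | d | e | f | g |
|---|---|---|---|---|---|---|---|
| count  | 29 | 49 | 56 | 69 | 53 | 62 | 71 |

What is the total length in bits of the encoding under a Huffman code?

1096

Merge the two smallest weights repeatedly:
merge a(29) and b(49): 78
merge e(53) and c(56): 109
merge f(62) and d(69): 131
merge g(71) and 78: 149
merge 109 and 131: 240
merge 149 and 240: 389
Each symbol's bit-cost is frequency × depth; summing gives 1096 bits (equivalently 78 + 109 + 131 + 149 + 240 + 389).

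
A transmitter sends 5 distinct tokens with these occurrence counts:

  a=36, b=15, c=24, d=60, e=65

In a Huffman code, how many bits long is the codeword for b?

3

Huffman merges, smallest pair first:
merge b(15) and c(24): 39
merge a(36) and 39: 75
merge d(60) and e(65): 125
merge 75 and 125: 200
b sits 3 levels below the root, so its codeword is 3 bits.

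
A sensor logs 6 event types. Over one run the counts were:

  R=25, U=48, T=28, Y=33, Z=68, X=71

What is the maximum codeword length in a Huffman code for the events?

Merge the two lowest-weight nodes at each step:
merge R(25) and T(28): 53
merge Y(33) and U(48): 81
merge 53 and Z(68): 121
merge X(71) and 81: 152
merge 121 and 152: 273
The first pair merged (R, T) ends up deepest, at depth 3.

3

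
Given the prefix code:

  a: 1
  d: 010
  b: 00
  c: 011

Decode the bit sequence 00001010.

bbad

Read left to right; each codeword is recognised as soon as it completes (prefix code):
  00→b | 00→b | 1→a | 010→d
Decoded message: bbad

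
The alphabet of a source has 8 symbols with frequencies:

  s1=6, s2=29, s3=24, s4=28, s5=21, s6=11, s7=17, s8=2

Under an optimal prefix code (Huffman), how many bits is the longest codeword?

Merge the two lowest-weight nodes at each step:
s8(2) + s1(6) → 8
8 + s6(11) → 19
s7(17) + 19 → 36
s5(21) + s3(24) → 45
s4(28) + s2(29) → 57
36 + 45 → 81
57 + 81 → 138
The first pair merged (s8, s1) ends up deepest, at depth 5.

5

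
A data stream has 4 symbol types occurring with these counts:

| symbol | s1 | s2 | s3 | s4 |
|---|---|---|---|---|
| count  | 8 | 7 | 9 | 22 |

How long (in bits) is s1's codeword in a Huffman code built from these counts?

3

Repeatedly merge the two smallest:
combine s2(7), s1(8) → 15
combine s3(9), 15 → 24
combine s4(22), 24 → 46
The subtree containing s1 is merged 3 times, so code length = 3.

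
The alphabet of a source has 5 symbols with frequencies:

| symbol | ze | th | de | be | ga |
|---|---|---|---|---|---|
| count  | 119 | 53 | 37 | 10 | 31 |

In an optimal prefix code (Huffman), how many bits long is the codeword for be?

4

Build the tree from the bottom:
combine be(10), ga(31) → 41
combine de(37), 41 → 78
combine th(53), 78 → 131
combine ze(119), 131 → 250
be's leaf is at depth 4, giving a 4-bit codeword.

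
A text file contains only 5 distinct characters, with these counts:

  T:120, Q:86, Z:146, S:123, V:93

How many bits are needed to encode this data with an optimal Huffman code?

Merge the two smallest weights repeatedly:
combine Q(86), V(93) → 179
combine T(120), S(123) → 243
combine Z(146), 179 → 325
combine 243, 325 → 568
Each symbol's bit-cost is frequency × depth; summing gives 1315 bits (equivalently 179 + 243 + 325 + 568).

1315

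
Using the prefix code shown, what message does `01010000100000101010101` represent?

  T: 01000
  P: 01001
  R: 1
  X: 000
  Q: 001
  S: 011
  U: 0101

UXTQUU

Read left to right; each codeword is recognised as soon as it completes (prefix code):
  0101→U | 000→X | 01000→T | 001→Q | 0101→U | 0101→U
Decoded message: UXTQUU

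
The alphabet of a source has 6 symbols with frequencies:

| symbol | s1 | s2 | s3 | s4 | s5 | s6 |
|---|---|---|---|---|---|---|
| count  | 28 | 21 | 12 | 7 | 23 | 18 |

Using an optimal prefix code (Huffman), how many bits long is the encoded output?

Build the Huffman tree bottom-up:
combine s4(7), s3(12) → 19
combine s6(18), 19 → 37
combine s2(21), s5(23) → 44
combine s1(28), 37 → 65
combine 44, 65 → 109
The encoded length is the sum of every internal node's weight: 19 + 37 + 44 + 65 + 109 = 274 bits.

274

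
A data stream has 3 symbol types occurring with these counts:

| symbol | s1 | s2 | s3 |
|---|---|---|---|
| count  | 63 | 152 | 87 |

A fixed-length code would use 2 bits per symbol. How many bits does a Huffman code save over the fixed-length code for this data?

Fixed-length: 2 bits × 302 symbols = 604 bits.
Huffman merges:
s1(63) + s3(87) → 150
150 + s2(152) → 302
Huffman total = 150 + 302 = 452 bits.
Saving = 604 − 452 = 152 bits.

152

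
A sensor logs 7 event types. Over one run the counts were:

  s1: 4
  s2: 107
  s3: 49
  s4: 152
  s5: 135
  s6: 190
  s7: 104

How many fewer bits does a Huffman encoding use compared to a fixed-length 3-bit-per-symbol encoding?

289

Fixed-length: 3 bits × 741 symbols = 2223 bits.
Huffman merges:
s1(4) + s3(49) → 53
53 + s7(104) → 157
s2(107) + s5(135) → 242
s4(152) + 157 → 309
s6(190) + 242 → 432
309 + 432 → 741
Huffman total = 53 + 157 + 242 + 309 + 432 + 741 = 1934 bits.
Saving = 2223 − 1934 = 289 bits.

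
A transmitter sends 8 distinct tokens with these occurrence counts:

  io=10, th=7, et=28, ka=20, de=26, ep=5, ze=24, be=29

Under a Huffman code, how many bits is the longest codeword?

5

Merge the two lowest-weight nodes at each step:
merge ep(5) and th(7): 12
merge io(10) and 12: 22
merge ka(20) and 22: 42
merge ze(24) and de(26): 50
merge et(28) and be(29): 57
merge 42 and 50: 92
merge 57 and 92: 149
The rarest symbols sit at the bottom; the longest codeword is 5 bits.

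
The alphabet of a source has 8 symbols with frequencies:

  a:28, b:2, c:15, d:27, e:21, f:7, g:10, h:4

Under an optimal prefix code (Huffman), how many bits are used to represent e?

3

Build the tree from the bottom:
merge b(2) and h(4): 6
merge 6 and f(7): 13
merge g(10) and 13: 23
merge c(15) and e(21): 36
merge 23 and d(27): 50
merge a(28) and 36: 64
merge 50 and 64: 114
The subtree containing e is merged 3 times, so code length = 3.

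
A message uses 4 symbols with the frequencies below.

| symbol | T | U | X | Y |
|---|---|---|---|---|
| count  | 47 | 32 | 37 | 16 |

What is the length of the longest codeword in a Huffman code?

2

Merge the two lowest-weight nodes at each step:
Y(16) + U(32) → 48
X(37) + T(47) → 84
48 + 84 → 132
The rarest symbols sit at the bottom; the longest codeword is 2 bits.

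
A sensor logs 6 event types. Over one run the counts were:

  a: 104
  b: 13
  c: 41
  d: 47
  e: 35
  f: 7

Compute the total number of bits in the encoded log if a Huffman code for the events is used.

Greedily combine the two least-frequent nodes:
f(7) + b(13) → 20
20 + e(35) → 55
c(41) + d(47) → 88
55 + 88 → 143
a(104) + 143 → 247
The encoded length is the sum of every internal node's weight: 20 + 55 + 88 + 143 + 247 = 553 bits.

553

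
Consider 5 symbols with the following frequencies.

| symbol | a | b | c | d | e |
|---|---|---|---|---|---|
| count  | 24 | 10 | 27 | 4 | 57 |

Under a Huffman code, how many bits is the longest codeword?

4

Merge the two lowest-weight nodes at each step:
merge d(4) and b(10): 14
merge 14 and a(24): 38
merge c(27) and 38: 65
merge e(57) and 65: 122
The rarest symbols sit at the bottom; the longest codeword is 4 bits.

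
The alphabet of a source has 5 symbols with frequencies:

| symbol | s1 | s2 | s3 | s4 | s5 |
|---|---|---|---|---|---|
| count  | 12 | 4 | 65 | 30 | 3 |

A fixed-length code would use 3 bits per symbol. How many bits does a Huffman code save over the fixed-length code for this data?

153

Fixed-length: 3 bits × 114 symbols = 342 bits.
Huffman merges:
s5(3) + s2(4) → 7
7 + s1(12) → 19
19 + s4(30) → 49
49 + s3(65) → 114
Huffman total = 7 + 19 + 49 + 114 = 189 bits.
Saving = 342 − 189 = 153 bits.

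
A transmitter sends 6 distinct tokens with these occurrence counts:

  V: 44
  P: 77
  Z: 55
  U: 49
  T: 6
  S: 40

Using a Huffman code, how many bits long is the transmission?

Greedily combine the two least-frequent nodes:
merge T(6) and S(40): 46
merge V(44) and 46: 90
merge U(49) and Z(55): 104
merge P(77) and 90: 167
merge 104 and 167: 271
The encoded length is the sum of every internal node's weight: 46 + 90 + 104 + 167 + 271 = 678 bits.

678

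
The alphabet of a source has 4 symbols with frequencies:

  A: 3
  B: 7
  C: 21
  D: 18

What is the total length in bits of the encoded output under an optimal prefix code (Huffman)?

Merge the two smallest weights repeatedly:
combine A(3), B(7) → 10
combine 10, D(18) → 28
combine C(21), 28 → 49
Total encoded bits = sum of merged weights = 10 + 28 + 49 = 87.

87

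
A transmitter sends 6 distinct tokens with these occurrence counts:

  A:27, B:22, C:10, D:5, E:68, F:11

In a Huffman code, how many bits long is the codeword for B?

Build the tree from the bottom:
merge D(5) and C(10): 15
merge F(11) and 15: 26
merge B(22) and 26: 48
merge A(27) and 48: 75
merge E(68) and 75: 143
B sits 3 levels below the root, so its codeword is 3 bits.

3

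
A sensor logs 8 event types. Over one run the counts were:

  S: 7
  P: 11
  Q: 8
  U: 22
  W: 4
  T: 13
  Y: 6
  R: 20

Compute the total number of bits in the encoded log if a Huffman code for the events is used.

Greedily combine the two least-frequent nodes:
merge W(4) and Y(6): 10
merge S(7) and Q(8): 15
merge 10 and P(11): 21
merge T(13) and 15: 28
merge R(20) and 21: 41
merge U(22) and 28: 50
merge 41 and 50: 91
Total encoded bits = sum of merged weights = 10 + 15 + 21 + 28 + 41 + 50 + 91 = 256.

256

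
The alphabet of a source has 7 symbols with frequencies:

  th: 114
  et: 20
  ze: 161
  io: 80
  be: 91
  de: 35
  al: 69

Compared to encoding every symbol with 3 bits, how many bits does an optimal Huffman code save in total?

220

Fixed-length: 3 bits × 570 symbols = 1710 bits.
Huffman merges:
combine et(20), de(35) → 55
combine 55, al(69) → 124
combine io(80), be(91) → 171
combine th(114), 124 → 238
combine ze(161), 171 → 332
combine 238, 332 → 570
Huffman total = 55 + 124 + 171 + 238 + 332 + 570 = 1490 bits.
Saving = 1710 − 1490 = 220 bits.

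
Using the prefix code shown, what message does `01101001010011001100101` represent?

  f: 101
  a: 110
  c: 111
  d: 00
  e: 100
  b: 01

bfdfdabef

Read left to right; each codeword is recognised as soon as it completes (prefix code):
  01→b | 101→f | 00→d | 101→f | 00→d | 110→a | 01→b | 100→e | 101→f
Decoded message: bfdfdabef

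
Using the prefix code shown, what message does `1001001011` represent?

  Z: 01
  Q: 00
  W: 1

Read left to right; each codeword is recognised as soon as it completes (prefix code):
  1→W | 00→Q | 1→W | 00→Q | 1→W | 01→Z | 1→W
Decoded message: WQWQWZW

WQWQWZW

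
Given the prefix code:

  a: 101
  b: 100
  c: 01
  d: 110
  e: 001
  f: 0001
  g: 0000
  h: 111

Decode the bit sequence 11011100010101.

dhfcc

Read left to right; each codeword is recognised as soon as it completes (prefix code):
  110→d | 111→h | 0001→f | 01→c | 01→c
Decoded message: dhfcc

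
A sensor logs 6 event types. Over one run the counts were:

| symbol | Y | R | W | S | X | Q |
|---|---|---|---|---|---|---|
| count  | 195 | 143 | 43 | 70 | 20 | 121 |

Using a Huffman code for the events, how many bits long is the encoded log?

1380

Build the Huffman tree bottom-up:
X(20) + W(43) → 63
63 + S(70) → 133
Q(121) + 133 → 254
R(143) + Y(195) → 338
254 + 338 → 592
The encoded length is the sum of every internal node's weight: 63 + 133 + 254 + 338 + 592 = 1380 bits.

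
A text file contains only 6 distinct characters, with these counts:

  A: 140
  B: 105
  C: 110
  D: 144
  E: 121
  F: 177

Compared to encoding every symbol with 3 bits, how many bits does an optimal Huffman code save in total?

321

Fixed-length: 3 bits × 797 symbols = 2391 bits.
Huffman merges:
merge B(105) and C(110): 215
merge E(121) and A(140): 261
merge D(144) and F(177): 321
merge 215 and 261: 476
merge 321 and 476: 797
Huffman total = 215 + 261 + 321 + 476 + 797 = 2070 bits.
Saving = 2391 − 2070 = 321 bits.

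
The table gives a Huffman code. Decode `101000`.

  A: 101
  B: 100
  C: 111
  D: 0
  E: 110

ADDD

Read left to right; each codeword is recognised as soon as it completes (prefix code):
  101→A | 0→D | 0→D | 0→D
Decoded message: ADDD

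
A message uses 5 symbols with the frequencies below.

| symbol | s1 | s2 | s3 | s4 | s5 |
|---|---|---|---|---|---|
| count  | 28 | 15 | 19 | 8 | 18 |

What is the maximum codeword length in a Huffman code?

Merge the two lowest-weight nodes at each step:
s4(8) + s2(15) → 23
s5(18) + s3(19) → 37
23 + s1(28) → 51
37 + 51 → 88
Maximum depth reached is 3.

3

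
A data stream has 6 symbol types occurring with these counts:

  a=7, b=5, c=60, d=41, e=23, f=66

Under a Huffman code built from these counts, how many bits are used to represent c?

2

Huffman merges, smallest pair first:
merge b(5) and a(7): 12
merge 12 and e(23): 35
merge 35 and d(41): 76
merge c(60) and f(66): 126
merge 76 and 126: 202
c's leaf is at depth 2, giving a 2-bit codeword.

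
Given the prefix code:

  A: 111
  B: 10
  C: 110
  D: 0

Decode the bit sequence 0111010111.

Read left to right; each codeword is recognised as soon as it completes (prefix code):
  0→D | 111→A | 0→D | 10→B | 111→A
Decoded message: DADBA

DADBA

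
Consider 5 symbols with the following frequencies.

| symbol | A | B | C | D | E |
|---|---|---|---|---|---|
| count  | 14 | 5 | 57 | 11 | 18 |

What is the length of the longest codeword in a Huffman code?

Merge the two lowest-weight nodes at each step:
combine B(5), D(11) → 16
combine A(14), 16 → 30
combine E(18), 30 → 48
combine 48, C(57) → 105
The first pair merged (B, D) ends up deepest, at depth 4.

4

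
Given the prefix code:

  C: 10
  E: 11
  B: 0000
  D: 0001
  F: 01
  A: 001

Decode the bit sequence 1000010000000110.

CDBDC

Read left to right; each codeword is recognised as soon as it completes (prefix code):
  10→C | 0001→D | 0000→B | 0001→D | 10→C
Decoded message: CDBDC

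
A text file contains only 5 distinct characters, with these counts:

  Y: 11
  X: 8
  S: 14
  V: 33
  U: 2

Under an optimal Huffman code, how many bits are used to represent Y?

Huffman merges, smallest pair first:
combine U(2), X(8) → 10
combine 10, Y(11) → 21
combine S(14), 21 → 35
combine V(33), 35 → 68
The subtree containing Y is merged 3 times, so code length = 3.

3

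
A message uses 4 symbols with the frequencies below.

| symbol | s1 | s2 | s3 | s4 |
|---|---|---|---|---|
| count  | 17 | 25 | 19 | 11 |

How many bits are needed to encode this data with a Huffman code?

144

Build the Huffman tree bottom-up:
combine s4(11), s1(17) → 28
combine s3(19), s2(25) → 44
combine 28, 44 → 72
The encoded length is the sum of every internal node's weight: 28 + 44 + 72 = 144 bits.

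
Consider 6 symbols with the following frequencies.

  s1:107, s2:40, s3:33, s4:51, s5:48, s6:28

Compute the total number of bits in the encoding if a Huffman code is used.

763

Build the Huffman tree bottom-up:
combine s6(28), s3(33) → 61
combine s2(40), s5(48) → 88
combine s4(51), 61 → 112
combine 88, s1(107) → 195
combine 112, 195 → 307
Total encoded bits = sum of merged weights = 61 + 88 + 112 + 195 + 307 = 763.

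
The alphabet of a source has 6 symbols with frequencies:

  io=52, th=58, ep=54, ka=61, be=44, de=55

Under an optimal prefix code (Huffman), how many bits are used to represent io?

3

Repeatedly merge the two smallest:
be(44) + io(52) → 96
ep(54) + de(55) → 109
th(58) + ka(61) → 119
96 + 109 → 205
119 + 205 → 324
io's leaf is at depth 3, giving a 3-bit codeword.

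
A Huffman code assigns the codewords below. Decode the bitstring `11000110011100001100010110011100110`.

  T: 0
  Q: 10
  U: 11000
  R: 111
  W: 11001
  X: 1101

UWUTUQWWQ

Read left to right; each codeword is recognised as soon as it completes (prefix code):
  11000→U | 11001→W | 11000→U | 0→T | 11000→U | 10→Q | 11001→W | 11001→W | 10→Q
Decoded message: UWUTUQWWQ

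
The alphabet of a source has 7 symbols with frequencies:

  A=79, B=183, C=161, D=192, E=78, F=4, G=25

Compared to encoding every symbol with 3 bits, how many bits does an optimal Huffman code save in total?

Fixed-length: 3 bits × 722 symbols = 2166 bits.
Huffman merges:
merge F(4) and G(25): 29
merge 29 and E(78): 107
merge A(79) and 107: 186
merge C(161) and B(183): 344
merge 186 and D(192): 378
merge 344 and 378: 722
Huffman total = 29 + 107 + 186 + 344 + 378 + 722 = 1766 bits.
Saving = 2166 − 1766 = 400 bits.

400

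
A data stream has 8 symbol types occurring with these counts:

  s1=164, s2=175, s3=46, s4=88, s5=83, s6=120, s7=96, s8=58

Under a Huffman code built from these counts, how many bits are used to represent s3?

4

Repeatedly merge the two smallest:
merge s3(46) and s8(58): 104
merge s5(83) and s4(88): 171
merge s7(96) and 104: 200
merge s6(120) and s1(164): 284
merge 171 and s2(175): 346
merge 200 and 284: 484
merge 346 and 484: 830
s3 sits 4 levels below the root, so its codeword is 4 bits.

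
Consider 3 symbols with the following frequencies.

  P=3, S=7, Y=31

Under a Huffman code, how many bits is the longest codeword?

2

Merge the two lowest-weight nodes at each step:
merge P(3) and S(7): 10
merge 10 and Y(31): 41
The first pair merged (P, S) ends up deepest, at depth 2.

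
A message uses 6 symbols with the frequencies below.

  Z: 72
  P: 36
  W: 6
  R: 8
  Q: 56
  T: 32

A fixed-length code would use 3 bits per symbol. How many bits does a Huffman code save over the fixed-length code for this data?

150

Fixed-length: 3 bits × 210 symbols = 630 bits.
Huffman merges:
combine W(6), R(8) → 14
combine 14, T(32) → 46
combine P(36), 46 → 82
combine Q(56), Z(72) → 128
combine 82, 128 → 210
Huffman total = 14 + 46 + 82 + 128 + 210 = 480 bits.
Saving = 630 − 480 = 150 bits.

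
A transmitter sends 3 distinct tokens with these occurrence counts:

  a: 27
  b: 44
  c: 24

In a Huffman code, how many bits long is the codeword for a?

Repeatedly merge the two smallest:
merge c(24) and a(27): 51
merge b(44) and 51: 95
a sits 2 levels below the root, so its codeword is 2 bits.

2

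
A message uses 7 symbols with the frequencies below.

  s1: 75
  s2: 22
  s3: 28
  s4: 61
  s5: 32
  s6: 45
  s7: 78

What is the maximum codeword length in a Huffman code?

4

Merge the two lowest-weight nodes at each step:
combine s2(22), s3(28) → 50
combine s5(32), s6(45) → 77
combine 50, s4(61) → 111
combine s1(75), 77 → 152
combine s7(78), 111 → 189
combine 152, 189 → 341
The rarest symbols sit at the bottom; the longest codeword is 4 bits.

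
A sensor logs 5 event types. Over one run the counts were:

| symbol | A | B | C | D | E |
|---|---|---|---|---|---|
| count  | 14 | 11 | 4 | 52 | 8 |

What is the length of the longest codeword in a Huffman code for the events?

4

Merge the two lowest-weight nodes at each step:
C(4) + E(8) → 12
B(11) + 12 → 23
A(14) + 23 → 37
37 + D(52) → 89
Maximum depth reached is 4.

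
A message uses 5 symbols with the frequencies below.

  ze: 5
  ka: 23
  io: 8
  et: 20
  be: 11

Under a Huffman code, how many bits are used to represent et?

Huffman merges, smallest pair first:
ze(5) + io(8) → 13
be(11) + 13 → 24
et(20) + ka(23) → 43
24 + 43 → 67
The subtree containing et is merged 2 times, so code length = 2.

2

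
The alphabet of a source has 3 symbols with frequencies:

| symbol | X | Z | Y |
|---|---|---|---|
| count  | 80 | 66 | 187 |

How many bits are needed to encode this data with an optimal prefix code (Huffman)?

479

Merge the two smallest weights repeatedly:
combine Z(66), X(80) → 146
combine 146, Y(187) → 333
Total encoded bits = sum of merged weights = 146 + 333 = 479.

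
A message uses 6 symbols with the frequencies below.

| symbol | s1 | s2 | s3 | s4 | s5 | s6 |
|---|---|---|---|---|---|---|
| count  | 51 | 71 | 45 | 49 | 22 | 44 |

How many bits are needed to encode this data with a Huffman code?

724

Merge the two smallest weights repeatedly:
merge s5(22) and s6(44): 66
merge s3(45) and s4(49): 94
merge s1(51) and 66: 117
merge s2(71) and 94: 165
merge 117 and 165: 282
Total encoded bits = sum of merged weights = 66 + 94 + 117 + 165 + 282 = 724.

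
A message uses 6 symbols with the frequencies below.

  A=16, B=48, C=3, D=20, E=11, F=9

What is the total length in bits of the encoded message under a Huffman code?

Merge the two smallest weights repeatedly:
combine C(3), F(9) → 12
combine E(11), 12 → 23
combine A(16), D(20) → 36
combine 23, 36 → 59
combine B(48), 59 → 107
Total encoded bits = sum of merged weights = 12 + 23 + 36 + 59 + 107 = 237.

237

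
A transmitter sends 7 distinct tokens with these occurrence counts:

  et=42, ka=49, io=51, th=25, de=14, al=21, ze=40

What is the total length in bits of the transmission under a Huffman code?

661

Greedily combine the two least-frequent nodes:
combine de(14), al(21) → 35
combine th(25), 35 → 60
combine ze(40), et(42) → 82
combine ka(49), io(51) → 100
combine 60, 82 → 142
combine 100, 142 → 242
The encoded length is the sum of every internal node's weight: 35 + 60 + 82 + 100 + 142 + 242 = 661 bits.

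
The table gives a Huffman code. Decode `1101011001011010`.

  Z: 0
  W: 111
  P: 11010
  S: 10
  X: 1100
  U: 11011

Read left to right; each codeword is recognised as soon as it completes (prefix code):
  11010→P | 1100→X | 10→S | 11010→P
Decoded message: PXSP

PXSP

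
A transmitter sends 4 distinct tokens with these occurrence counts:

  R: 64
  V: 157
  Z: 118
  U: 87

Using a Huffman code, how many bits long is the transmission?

Merge the two smallest weights repeatedly:
merge R(64) and U(87): 151
merge Z(118) and 151: 269
merge V(157) and 269: 426
Total encoded bits = sum of merged weights = 151 + 269 + 426 = 846.

846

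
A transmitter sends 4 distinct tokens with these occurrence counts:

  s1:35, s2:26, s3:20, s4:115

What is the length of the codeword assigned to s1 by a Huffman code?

2

Repeatedly merge the two smallest:
combine s3(20), s2(26) → 46
combine s1(35), 46 → 81
combine 81, s4(115) → 196
s1 sits 2 levels below the root, so its codeword is 2 bits.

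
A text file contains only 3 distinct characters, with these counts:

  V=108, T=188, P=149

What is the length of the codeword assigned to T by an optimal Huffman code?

Repeatedly merge the two smallest:
merge V(108) and P(149): 257
merge T(188) and 257: 445
T is a child of the root — depth 1, so its codeword is a single bit.

1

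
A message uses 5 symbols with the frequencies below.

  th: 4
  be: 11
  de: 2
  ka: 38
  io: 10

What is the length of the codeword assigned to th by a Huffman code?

4

Repeatedly merge the two smallest:
de(2) + th(4) → 6
6 + io(10) → 16
be(11) + 16 → 27
27 + ka(38) → 65
The subtree containing th is merged 4 times, so code length = 4.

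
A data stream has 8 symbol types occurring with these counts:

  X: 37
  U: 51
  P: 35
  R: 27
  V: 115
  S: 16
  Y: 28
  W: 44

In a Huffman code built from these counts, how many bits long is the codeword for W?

Repeatedly merge the two smallest:
merge S(16) and R(27): 43
merge Y(28) and P(35): 63
merge X(37) and 43: 80
merge W(44) and U(51): 95
merge 63 and 80: 143
merge 95 and V(115): 210
merge 143 and 210: 353
W's leaf is at depth 3, giving a 3-bit codeword.

3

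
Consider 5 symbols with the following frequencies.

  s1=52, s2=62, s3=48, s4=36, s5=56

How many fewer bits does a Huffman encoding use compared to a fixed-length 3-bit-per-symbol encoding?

170

Fixed-length: 3 bits × 254 symbols = 762 bits.
Huffman merges:
s4(36) + s3(48) → 84
s1(52) + s5(56) → 108
s2(62) + 84 → 146
108 + 146 → 254
Huffman total = 84 + 108 + 146 + 254 = 592 bits.
Saving = 762 − 592 = 170 bits.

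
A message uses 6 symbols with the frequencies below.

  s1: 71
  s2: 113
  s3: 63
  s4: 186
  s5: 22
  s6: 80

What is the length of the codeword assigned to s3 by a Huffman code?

3

Repeatedly merge the two smallest:
s5(22) + s3(63) → 85
s1(71) + s6(80) → 151
85 + s2(113) → 198
151 + s4(186) → 337
198 + 337 → 535
s3's leaf is at depth 3, giving a 3-bit codeword.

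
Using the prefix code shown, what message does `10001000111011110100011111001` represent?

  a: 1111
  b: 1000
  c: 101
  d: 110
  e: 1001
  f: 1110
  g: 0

Read left to right; each codeword is recognised as soon as it completes (prefix code):
  1000→b | 1000→b | 1110→f | 1111→a | 0→g | 1000→b | 1111→a | 1001→e
Decoded message: bbfagbae

bbfagbae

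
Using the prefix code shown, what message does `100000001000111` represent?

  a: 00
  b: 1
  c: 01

Read left to right; each codeword is recognised as soon as it completes (prefix code):
  1→b | 00→a | 00→a | 00→a | 01→c | 00→a | 01→c | 1→b | 1→b
Decoded message: baaacacbb

baaacacbb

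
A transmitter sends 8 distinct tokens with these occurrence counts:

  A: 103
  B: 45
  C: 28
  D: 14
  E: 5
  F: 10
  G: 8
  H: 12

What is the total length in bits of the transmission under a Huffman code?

531

Greedily combine the two least-frequent nodes:
merge E(5) and G(8): 13
merge F(10) and H(12): 22
merge 13 and D(14): 27
merge 22 and 27: 49
merge C(28) and B(45): 73
merge 49 and 73: 122
merge A(103) and 122: 225
The encoded length is the sum of every internal node's weight: 13 + 22 + 27 + 49 + 73 + 122 + 225 = 531 bits.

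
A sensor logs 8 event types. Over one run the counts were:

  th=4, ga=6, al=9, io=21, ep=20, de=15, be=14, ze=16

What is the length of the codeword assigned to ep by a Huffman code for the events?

Build the tree from the bottom:
merge th(4) and ga(6): 10
merge al(9) and 10: 19
merge be(14) and de(15): 29
merge ze(16) and 19: 35
merge ep(20) and io(21): 41
merge 29 and 35: 64
merge 41 and 64: 105
The subtree containing ep is merged 2 times, so code length = 2.

2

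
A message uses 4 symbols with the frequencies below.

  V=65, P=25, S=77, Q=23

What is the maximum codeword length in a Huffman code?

Merge the two lowest-weight nodes at each step:
Q(23) + P(25) → 48
48 + V(65) → 113
S(77) + 113 → 190
The rarest symbols sit at the bottom; the longest codeword is 3 bits.

3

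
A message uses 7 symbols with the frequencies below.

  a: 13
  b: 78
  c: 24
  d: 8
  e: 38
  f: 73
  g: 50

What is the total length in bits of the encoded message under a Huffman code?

Merge the two smallest weights repeatedly:
merge d(8) and a(13): 21
merge 21 and c(24): 45
merge e(38) and 45: 83
merge g(50) and f(73): 123
merge b(78) and 83: 161
merge 123 and 161: 284
Total encoded bits = sum of merged weights = 21 + 45 + 83 + 123 + 161 + 284 = 717.

717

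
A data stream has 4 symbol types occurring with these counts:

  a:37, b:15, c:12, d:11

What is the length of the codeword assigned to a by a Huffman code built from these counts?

1

Build the tree from the bottom:
combine d(11), c(12) → 23
combine b(15), 23 → 38
combine a(37), 38 → 75
a sits one level below the root: a 1-bit codeword.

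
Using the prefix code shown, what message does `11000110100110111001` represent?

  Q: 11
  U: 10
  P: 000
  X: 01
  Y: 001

Read left to right; each codeword is recognised as soon as it completes (prefix code):
  11→Q | 000→P | 11→Q | 01→X | 001→Y | 10→U | 11→Q | 10→U | 01→X
Decoded message: QPQXYUQUX

QPQXYUQUX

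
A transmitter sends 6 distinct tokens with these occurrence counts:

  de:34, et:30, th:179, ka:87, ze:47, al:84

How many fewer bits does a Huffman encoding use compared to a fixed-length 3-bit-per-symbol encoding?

Fixed-length: 3 bits × 461 symbols = 1383 bits.
Huffman merges:
et(30) + de(34) → 64
ze(47) + 64 → 111
al(84) + ka(87) → 171
111 + 171 → 282
th(179) + 282 → 461
Huffman total = 64 + 111 + 171 + 282 + 461 = 1089 bits.
Saving = 1383 − 1089 = 294 bits.

294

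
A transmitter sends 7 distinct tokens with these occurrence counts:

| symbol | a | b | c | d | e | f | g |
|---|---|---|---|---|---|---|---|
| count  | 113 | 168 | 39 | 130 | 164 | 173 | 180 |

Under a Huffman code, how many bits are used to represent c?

Huffman merges, smallest pair first:
merge c(39) and a(113): 152
merge d(130) and 152: 282
merge e(164) and b(168): 332
merge f(173) and g(180): 353
merge 282 and 332: 614
merge 353 and 614: 967
The subtree containing c is merged 4 times, so code length = 4.

4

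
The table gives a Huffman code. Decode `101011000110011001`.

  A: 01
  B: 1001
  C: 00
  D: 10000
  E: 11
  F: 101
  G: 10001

Read left to right; each codeword is recognised as soon as it completes (prefix code):
  101→F | 01→A | 10001→G | 1001→B | 1001→B
Decoded message: FAGBB

FAGBB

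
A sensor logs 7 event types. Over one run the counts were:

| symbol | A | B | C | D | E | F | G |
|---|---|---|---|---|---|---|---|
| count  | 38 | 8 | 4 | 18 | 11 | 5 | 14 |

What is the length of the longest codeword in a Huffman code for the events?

5

Merge the two lowest-weight nodes at each step:
combine C(4), F(5) → 9
combine B(8), 9 → 17
combine E(11), G(14) → 25
combine 17, D(18) → 35
combine 25, 35 → 60
combine A(38), 60 → 98
The first pair merged (C, F) ends up deepest, at depth 5.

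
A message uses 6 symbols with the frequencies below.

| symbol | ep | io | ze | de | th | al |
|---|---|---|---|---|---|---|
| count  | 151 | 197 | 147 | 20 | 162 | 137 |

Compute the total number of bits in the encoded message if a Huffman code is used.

2083

Greedily combine the two least-frequent nodes:
combine de(20), al(137) → 157
combine ze(147), ep(151) → 298
combine 157, th(162) → 319
combine io(197), 298 → 495
combine 319, 495 → 814
Each symbol's bit-cost is frequency × depth; summing gives 2083 bits (equivalently 157 + 298 + 319 + 495 + 814).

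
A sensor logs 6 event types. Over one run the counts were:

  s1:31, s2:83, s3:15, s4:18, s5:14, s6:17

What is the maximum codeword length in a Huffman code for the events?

4

Merge the two lowest-weight nodes at each step:
s5(14) + s3(15) → 29
s6(17) + s4(18) → 35
29 + s1(31) → 60
35 + 60 → 95
s2(83) + 95 → 178
The first pair merged (s5, s3) ends up deepest, at depth 4.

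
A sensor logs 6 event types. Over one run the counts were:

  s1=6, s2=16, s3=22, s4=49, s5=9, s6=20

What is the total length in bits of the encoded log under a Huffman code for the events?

Build the Huffman tree bottom-up:
merge s1(6) and s5(9): 15
merge 15 and s2(16): 31
merge s6(20) and s3(22): 42
merge 31 and 42: 73
merge s4(49) and 73: 122
The encoded length is the sum of every internal node's weight: 15 + 31 + 42 + 73 + 122 = 283 bits.

283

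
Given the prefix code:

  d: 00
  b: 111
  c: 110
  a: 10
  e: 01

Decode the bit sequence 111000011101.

bddbe

Read left to right; each codeword is recognised as soon as it completes (prefix code):
  111→b | 00→d | 00→d | 111→b | 01→e
Decoded message: bddbe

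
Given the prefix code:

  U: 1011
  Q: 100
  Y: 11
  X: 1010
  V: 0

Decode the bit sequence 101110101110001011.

Read left to right; each codeword is recognised as soon as it completes (prefix code):
  1011→U | 1010→X | 11→Y | 100→Q | 0→V | 1011→U
Decoded message: UXYQVU

UXYQVU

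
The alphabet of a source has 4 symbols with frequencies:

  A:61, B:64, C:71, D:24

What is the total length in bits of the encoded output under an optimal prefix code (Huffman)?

Build the Huffman tree bottom-up:
combine D(24), A(61) → 85
combine B(64), C(71) → 135
combine 85, 135 → 220
The encoded length is the sum of every internal node's weight: 85 + 135 + 220 = 440 bits.

440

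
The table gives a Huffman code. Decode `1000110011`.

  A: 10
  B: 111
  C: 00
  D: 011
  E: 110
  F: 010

Read left to right; each codeword is recognised as soon as it completes (prefix code):
  10→A | 00→C | 110→E | 011→D
Decoded message: ACED

ACED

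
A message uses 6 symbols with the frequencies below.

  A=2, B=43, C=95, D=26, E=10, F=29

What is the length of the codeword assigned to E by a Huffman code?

5

Build the tree from the bottom:
combine A(2), E(10) → 12
combine 12, D(26) → 38
combine F(29), 38 → 67
combine B(43), 67 → 110
combine C(95), 110 → 205
E's leaf is at depth 5, giving a 5-bit codeword.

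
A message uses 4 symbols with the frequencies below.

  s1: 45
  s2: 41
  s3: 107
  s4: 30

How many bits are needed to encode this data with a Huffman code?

410

Merge the two smallest weights repeatedly:
combine s4(30), s2(41) → 71
combine s1(45), 71 → 116
combine s3(107), 116 → 223
The encoded length is the sum of every internal node's weight: 71 + 116 + 223 = 410 bits.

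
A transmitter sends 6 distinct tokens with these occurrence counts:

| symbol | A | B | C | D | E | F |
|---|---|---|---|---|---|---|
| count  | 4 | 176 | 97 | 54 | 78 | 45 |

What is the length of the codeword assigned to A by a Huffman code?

Repeatedly merge the two smallest:
A(4) + F(45) → 49
49 + D(54) → 103
E(78) + C(97) → 175
103 + 175 → 278
B(176) + 278 → 454
The subtree containing A is merged 4 times, so code length = 4.

4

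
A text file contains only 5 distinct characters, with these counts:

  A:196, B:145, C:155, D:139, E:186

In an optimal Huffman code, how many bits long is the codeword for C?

Huffman merges, smallest pair first:
merge D(139) and B(145): 284
merge C(155) and E(186): 341
merge A(196) and 284: 480
merge 341 and 480: 821
C's leaf is at depth 2, giving a 2-bit codeword.

2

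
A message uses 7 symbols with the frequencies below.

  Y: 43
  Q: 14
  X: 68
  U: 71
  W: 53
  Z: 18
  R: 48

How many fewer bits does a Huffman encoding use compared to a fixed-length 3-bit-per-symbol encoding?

Fixed-length: 3 bits × 315 symbols = 945 bits.
Huffman merges:
combine Q(14), Z(18) → 32
combine 32, Y(43) → 75
combine R(48), W(53) → 101
combine X(68), U(71) → 139
combine 75, 101 → 176
combine 139, 176 → 315
Huffman total = 32 + 75 + 101 + 139 + 176 + 315 = 838 bits.
Saving = 945 − 838 = 107 bits.

107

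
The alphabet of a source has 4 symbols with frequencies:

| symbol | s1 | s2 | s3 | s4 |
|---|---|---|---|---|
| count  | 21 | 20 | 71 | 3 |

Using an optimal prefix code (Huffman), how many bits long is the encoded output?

Merge the two smallest weights repeatedly:
s4(3) + s2(20) → 23
s1(21) + 23 → 44
44 + s3(71) → 115
Each symbol's bit-cost is frequency × depth; summing gives 182 bits (equivalently 23 + 44 + 115).

182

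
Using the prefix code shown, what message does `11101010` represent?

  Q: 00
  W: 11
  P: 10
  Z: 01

WPPP

Read left to right; each codeword is recognised as soon as it completes (prefix code):
  11→W | 10→P | 10→P | 10→P
Decoded message: WPPP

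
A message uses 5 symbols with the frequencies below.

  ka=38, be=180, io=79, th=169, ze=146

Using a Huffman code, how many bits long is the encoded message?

1341

Build the Huffman tree bottom-up:
merge ka(38) and io(79): 117
merge 117 and ze(146): 263
merge th(169) and be(180): 349
merge 263 and 349: 612
The encoded length is the sum of every internal node's weight: 117 + 263 + 349 + 612 = 1341 bits.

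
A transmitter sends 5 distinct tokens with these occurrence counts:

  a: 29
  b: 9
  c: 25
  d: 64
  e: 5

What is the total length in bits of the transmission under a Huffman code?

Merge the two smallest weights repeatedly:
merge e(5) and b(9): 14
merge 14 and c(25): 39
merge a(29) and 39: 68
merge d(64) and 68: 132
Each symbol's bit-cost is frequency × depth; summing gives 253 bits (equivalently 14 + 39 + 68 + 132).

253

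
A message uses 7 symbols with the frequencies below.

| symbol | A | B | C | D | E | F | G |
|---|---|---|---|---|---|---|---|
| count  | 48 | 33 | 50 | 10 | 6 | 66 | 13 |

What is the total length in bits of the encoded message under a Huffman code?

559

Build the Huffman tree bottom-up:
combine E(6), D(10) → 16
combine G(13), 16 → 29
combine 29, B(33) → 62
combine A(48), C(50) → 98
combine 62, F(66) → 128
combine 98, 128 → 226
Total encoded bits = sum of merged weights = 16 + 29 + 62 + 98 + 128 + 226 = 559.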